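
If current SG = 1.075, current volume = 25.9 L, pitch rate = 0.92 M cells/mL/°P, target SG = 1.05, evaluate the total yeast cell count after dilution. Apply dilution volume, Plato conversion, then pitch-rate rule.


V_w = V·((SG_c−1)/(SG_t−1)−1);  °P = 259 − 259/SG_t;  cells = rate·(V+V_w)·°P
V_w = 25.9·((1.075−1)/(1.05−1)−1) = 12.9500
V_final = 25.9 + 12.9500 = 38.8500
°P = 259 − 259/1.05 = 12.3333
cells = 0.92·38.8500·12.3333

440.8180 billion cells


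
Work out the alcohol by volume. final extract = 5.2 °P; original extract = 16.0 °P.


SG = 259/(259 − P);  ABV = (OG − FG)·131.25
OG = 259/(259 − 16.0) = 1.0658
FG = 259/(259 − 5.2) = 1.0205
ABV = (1.0658 − 1.0205)·131.25

5.9529 % ABV


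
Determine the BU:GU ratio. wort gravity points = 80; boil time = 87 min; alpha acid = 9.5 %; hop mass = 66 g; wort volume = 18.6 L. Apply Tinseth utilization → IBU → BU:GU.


U = 1.65·0.000125^(GP/1000)·(1−e^(−0.04t))/4.15;  IBU = (α/100)·m·U·1000/V;  BU:GU = IBU/GP
U = 1.65·0.000125^(80/1000)·(1−e^(−0.04·87))/4.15 = 0.1878
IBU = (9.5/100)·66·0.1878·1000/18.6 = 63.2927
BU:GU = 63.2927/80

0.7912


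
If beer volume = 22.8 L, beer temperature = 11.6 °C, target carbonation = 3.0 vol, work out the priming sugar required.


residual = 14.695·(0.01821 + 0.09011·e^(−0.04·T));  sugar = (target − residual)·4.0·V
residual = 14.695·(0.01821 + 0.09011·e^(−0.04·11.6)) = 1.1002
sugar = (3.0 − 1.1002)·4.0·22.8

173.2633 g


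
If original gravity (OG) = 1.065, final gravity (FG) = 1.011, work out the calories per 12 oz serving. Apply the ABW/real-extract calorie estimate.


ABW = (OG−FG)·131.25·0.79/FG;  °P = 259 − 259/SG (for OG→OE and FG→AE);  RE = 0.1808·OE + 0.8192·AE;  Cal = (6.9·ABW + 4·(RE−0.1))·FG·3.55
ABW = (1.065 − 1.011)·131.25·0.79/1.011 = 5.5382
OE = 259 − 259/1.065 = 15.8075 °P
AE = 259 − 259/1.011 = 2.8180 °P
RE = 0.1808·15.8075 + 0.8192·2.8180 = 5.1665 °P
Cal = (6.9·5.5382 + 4·(5.1665−0.1))·1.011·3.55

209.8863 kcal


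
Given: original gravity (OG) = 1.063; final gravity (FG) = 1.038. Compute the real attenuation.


AA = (OG−FG)/(OG−1)·100;  RA = AA·0.8192
AA = (1.063 − 1.038)/(1.063 − 1)·100 = 39.6825
RA = 39.6825·0.8192

32.5079 %


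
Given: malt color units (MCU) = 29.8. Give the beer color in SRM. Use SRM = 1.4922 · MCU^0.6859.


SRM = 1.4922 · 29.8^0.6859

15.3106 SRM


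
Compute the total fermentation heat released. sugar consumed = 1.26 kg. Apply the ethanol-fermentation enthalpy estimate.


Q = m_sugar · 590 kJ/kg
Q = 1.26 · 590

743.4000 kJ


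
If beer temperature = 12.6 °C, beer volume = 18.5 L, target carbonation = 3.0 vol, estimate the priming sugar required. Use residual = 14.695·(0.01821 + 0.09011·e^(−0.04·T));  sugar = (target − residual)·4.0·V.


residual = 14.695·(0.01821 + 0.09011·e^(−0.04·12.6)) = 1.0675
sugar = (3.0 − 1.0675)·4.0·18.5

143.0022 g


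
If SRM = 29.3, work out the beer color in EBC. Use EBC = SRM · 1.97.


EBC = 29.3 · 1.97

57.7210 EBC


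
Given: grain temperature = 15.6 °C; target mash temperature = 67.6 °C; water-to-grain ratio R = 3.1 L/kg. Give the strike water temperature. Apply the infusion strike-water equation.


T_strike = (0.41/R)·(T_mash − T_grain) + T_mash
T_strike = (0.41/3.1)·(67.6 − 15.6) + 67.6

74.4774 °C


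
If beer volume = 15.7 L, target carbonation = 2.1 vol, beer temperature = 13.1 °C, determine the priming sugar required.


residual = 14.695·(0.01821 + 0.09011·e^(−0.04·T));  sugar = (target − residual)·4.0·V
residual = 14.695·(0.01821 + 0.09011·e^(−0.04·13.1)) = 1.0517
sugar = (2.1 − 1.0517)·4.0·15.7

65.8334 g


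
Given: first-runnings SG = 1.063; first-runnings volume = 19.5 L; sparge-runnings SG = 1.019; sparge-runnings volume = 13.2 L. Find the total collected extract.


total = Σ (SG_i − 1)·1000·V_i
first = (1.063 − 1)·1000·19.5 = 1228.5000
sparge = (1.019 − 1)·1000·13.2 = 250.8000
total = 1228.5000 + 250.8000

1479.3000 gravity·L


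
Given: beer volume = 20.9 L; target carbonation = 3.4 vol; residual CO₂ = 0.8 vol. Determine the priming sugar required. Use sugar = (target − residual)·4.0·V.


sugar = (3.4 − 0.8)·4.0·20.9

217.3600 g


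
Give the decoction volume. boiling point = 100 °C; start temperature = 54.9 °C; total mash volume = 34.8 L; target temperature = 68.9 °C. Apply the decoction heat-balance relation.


V_dec = V_total·(T_target − T_start)/(T_boil − T_start)
V_dec = 34.8·(68.9 − 54.9)/(100 − 54.9)

10.8027 L


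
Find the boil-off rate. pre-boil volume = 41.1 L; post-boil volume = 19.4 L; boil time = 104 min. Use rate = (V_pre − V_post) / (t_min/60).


rate = (41.1 − 19.4) / (104/60)

12.5192 L/hr


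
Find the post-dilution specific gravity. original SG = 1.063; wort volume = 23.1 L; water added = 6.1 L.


SG_new = 1 + (SG_old − 1)·V_old/(V_old + V_water)
pts = (1.063 − 1)·1000·23.1/(23.1 + 6.1) = 49.8390
SG_new = 1 + 49.8390/1000

1.0498


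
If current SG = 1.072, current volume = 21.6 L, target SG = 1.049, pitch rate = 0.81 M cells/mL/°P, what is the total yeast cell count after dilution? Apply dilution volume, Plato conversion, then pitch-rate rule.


V_w = V·((SG_c−1)/(SG_t−1)−1);  °P = 259 − 259/SG_t;  cells = rate·(V+V_w)·°P
V_w = 21.6·((1.072−1)/(1.049−1)−1) = 10.1388
V_final = 21.6 + 10.1388 = 31.7388
°P = 259 − 259/1.049 = 12.0982
cells = 0.81·31.7388·12.0982

311.0252 billion cells


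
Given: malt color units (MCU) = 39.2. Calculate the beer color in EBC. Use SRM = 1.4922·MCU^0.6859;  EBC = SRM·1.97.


SRM = 1.4922·39.2^0.6859 = 18.4783
EBC = 18.4783·1.97

36.4022 EBC


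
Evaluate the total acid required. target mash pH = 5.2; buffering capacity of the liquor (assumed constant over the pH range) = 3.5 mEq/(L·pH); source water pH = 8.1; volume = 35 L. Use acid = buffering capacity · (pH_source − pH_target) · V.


acid = 3.5 · (8.1 − 5.2) · 35

355.2500 mEq


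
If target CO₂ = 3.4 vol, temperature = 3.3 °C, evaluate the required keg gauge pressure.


psi = vols/(0.01821 + 0.09011·e^(−0.04·T)) − 14.695
psi = 3.4/(0.01821 + 0.09011·e^(−0.04·3.3)) − 14.695

20.2927 psi


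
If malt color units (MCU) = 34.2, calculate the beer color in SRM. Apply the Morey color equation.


SRM = 1.4922 · MCU^0.6859
SRM = 1.4922 · 34.2^0.6859

16.8273 SRM


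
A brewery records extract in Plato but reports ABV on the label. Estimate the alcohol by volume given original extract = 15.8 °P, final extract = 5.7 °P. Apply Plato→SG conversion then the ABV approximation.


SG = 259/(259 − P);  ABV = (OG − FG)·131.25
OG = 259/(259 − 15.8) = 1.0650
FG = 259/(259 − 5.7) = 1.0225
ABV = (1.0650 − 1.0225)·131.25

5.5734 % ABV


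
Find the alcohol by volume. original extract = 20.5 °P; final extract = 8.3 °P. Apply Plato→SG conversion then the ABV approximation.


SG = 259/(259 − P);  ABV = (OG − FG)·131.25
OG = 259/(259 − 20.5) = 1.0860
FG = 259/(259 − 8.3) = 1.0331
ABV = (1.0860 − 1.0331)·131.25

6.9361 % ABV


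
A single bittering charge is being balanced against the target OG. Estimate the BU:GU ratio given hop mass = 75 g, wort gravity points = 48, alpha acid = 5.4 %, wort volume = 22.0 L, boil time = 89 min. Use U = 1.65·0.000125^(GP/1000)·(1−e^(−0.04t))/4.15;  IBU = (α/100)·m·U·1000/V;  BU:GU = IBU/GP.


U = 1.65·0.000125^(48/1000)·(1−e^(−0.04·89))/4.15 = 0.2509
IBU = (5.4/100)·75·0.2509·1000/22.0 = 46.1945
BU:GU = 46.1945/48

0.9624


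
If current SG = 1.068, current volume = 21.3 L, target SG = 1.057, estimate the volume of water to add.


V_water = V·((SG_curr − 1)/(SG_target − 1) − 1)
V_water = 21.3·((1.068 − 1)/(1.057 − 1) − 1)

4.1105 L


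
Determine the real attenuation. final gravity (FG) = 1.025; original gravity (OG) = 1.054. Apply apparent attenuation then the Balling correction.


AA = (OG−FG)/(OG−1)·100;  RA = AA·0.8192
AA = (1.054 − 1.025)/(1.054 − 1)·100 = 53.7037
RA = 53.7037·0.8192

43.9941 %


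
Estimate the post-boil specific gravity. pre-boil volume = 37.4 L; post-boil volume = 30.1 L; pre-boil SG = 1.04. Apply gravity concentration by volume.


SG_post = 1 + (SG_pre − 1)·V_pre/V_post
pts_pre = (1.04 − 1)·1000 = 40.0000
pts_post = 40.0000·37.4/30.1 = 49.7010
SG_post = 1 + 49.7010/1000

1.0497


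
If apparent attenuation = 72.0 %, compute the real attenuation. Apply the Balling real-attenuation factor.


RA = AA · 0.8192
RA = 72.0 · 0.8192

58.9824 %


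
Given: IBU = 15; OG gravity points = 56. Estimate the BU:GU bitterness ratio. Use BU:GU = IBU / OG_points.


BU:GU = 15 / 56

0.2679


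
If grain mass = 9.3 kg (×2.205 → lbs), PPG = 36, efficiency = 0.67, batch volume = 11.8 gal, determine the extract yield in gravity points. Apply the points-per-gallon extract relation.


points = lbs × PPG × eff / vol
lbs = 9.3 × 2.205 = 20.5065
points = 20.5065 × 36 × 0.67 / 11.8

41.9167 points


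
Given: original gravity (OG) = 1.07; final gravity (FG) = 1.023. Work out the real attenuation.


AA = (OG−FG)/(OG−1)·100;  RA = AA·0.8192
AA = (1.07 − 1.023)/(1.07 − 1)·100 = 67.1429
RA = 67.1429·0.8192

55.0034 %


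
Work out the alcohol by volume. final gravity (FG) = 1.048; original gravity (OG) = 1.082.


ABV = (OG − FG) · 131.25
ABV = (1.082 − 1.048) · 131.25

4.4625 % ABV


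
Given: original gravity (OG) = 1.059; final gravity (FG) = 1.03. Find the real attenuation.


AA = (OG−FG)/(OG−1)·100;  RA = AA·0.8192
AA = (1.059 − 1.03)/(1.059 − 1)·100 = 49.1525
RA = 49.1525·0.8192

40.2658 %


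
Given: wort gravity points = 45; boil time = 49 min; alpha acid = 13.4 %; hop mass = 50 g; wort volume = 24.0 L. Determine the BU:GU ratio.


U = 1.65·0.000125^(GP/1000)·(1−e^(−0.04t))/4.15;  IBU = (α/100)·m·U·1000/V;  BU:GU = IBU/GP
U = 1.65·0.000125^(45/1000)·(1−e^(−0.04·49))/4.15 = 0.2280
IBU = (13.4/100)·50·0.2280·1000/24.0 = 63.6393
BU:GU = 63.6393/45

1.4142


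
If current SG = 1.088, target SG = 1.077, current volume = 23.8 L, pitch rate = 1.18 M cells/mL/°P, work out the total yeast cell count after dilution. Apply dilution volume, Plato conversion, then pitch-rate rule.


V_w = V·((SG_c−1)/(SG_t−1)−1);  °P = 259 − 259/SG_t;  cells = rate·(V+V_w)·°P
V_w = 23.8·((1.088−1)/(1.077−1)−1) = 3.4000
V_final = 23.8 + 3.4000 = 27.2000
°P = 259 − 259/1.077 = 18.5172
cells = 1.18·27.2000·18.5172

594.3273 billion cells


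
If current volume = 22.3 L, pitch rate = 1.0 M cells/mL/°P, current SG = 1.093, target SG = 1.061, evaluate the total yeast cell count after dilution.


V_w = V·((SG_c−1)/(SG_t−1)−1);  °P = 259 − 259/SG_t;  cells = rate·(V+V_w)·°P
V_w = 22.3·((1.093−1)/(1.061−1)−1) = 11.6984
V_final = 22.3 + 11.6984 = 33.9984
°P = 259 − 259/1.061 = 14.8907
cells = 1.0·33.9984·14.8907

506.2583 billion cells


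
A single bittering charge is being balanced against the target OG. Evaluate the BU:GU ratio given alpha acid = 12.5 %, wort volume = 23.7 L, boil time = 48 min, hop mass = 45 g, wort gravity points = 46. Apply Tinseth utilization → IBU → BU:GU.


U = 1.65·0.000125^(GP/1000)·(1−e^(−0.04t))/4.15;  IBU = (α/100)·m·U·1000/V;  BU:GU = IBU/GP
U = 1.65·0.000125^(46/1000)·(1−e^(−0.04·48))/4.15 = 0.2244
IBU = (12.5/100)·45·0.2244·1000/23.7 = 53.2619
BU:GU = 53.2619/46

1.1579


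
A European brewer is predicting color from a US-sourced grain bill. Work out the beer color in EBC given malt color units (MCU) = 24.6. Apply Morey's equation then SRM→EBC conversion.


SRM = 1.4922·MCU^0.6859;  EBC = SRM·1.97
SRM = 1.4922·24.6^0.6859 = 13.4236
EBC = 13.4236·1.97

26.4445 EBC


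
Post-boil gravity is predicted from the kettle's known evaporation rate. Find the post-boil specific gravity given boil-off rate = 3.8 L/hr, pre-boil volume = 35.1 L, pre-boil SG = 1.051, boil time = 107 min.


V_post = V_pre − rate·(t/60);  SG_post = 1 + (SG_pre−1)·V_pre/V_post
V_post = 35.1 − 3.8·(107/60) = 28.3233
SG_post = 1 + (1.051 − 1)·35.1/28.3233

1.0632


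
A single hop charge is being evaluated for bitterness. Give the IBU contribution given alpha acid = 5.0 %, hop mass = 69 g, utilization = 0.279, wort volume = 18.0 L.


IBU = (α/100)·mass·U·1000 / V
IBU = (5.0/100)·69·0.279·1000 / 18.0

53.4750 IBU


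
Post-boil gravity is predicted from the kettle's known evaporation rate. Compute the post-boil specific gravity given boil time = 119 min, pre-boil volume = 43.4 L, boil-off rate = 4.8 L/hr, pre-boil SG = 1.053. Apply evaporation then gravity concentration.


V_post = V_pre − rate·(t/60);  SG_post = 1 + (SG_pre−1)·V_pre/V_post
V_post = 43.4 − 4.8·(119/60) = 33.8800
SG_post = 1 + (1.053 − 1)·43.4/33.8800

1.0679


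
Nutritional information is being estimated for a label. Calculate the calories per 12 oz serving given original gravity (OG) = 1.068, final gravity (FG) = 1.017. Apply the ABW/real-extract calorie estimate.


ABW = (OG−FG)·131.25·0.79/FG;  °P = 259 − 259/SG (for OG→OE and FG→AE);  RE = 0.1808·OE + 0.8192·AE;  Cal = (6.9·ABW + 4·(RE−0.1))·FG·3.55
ABW = (1.068 − 1.017)·131.25·0.79/1.017 = 5.1997
OE = 259 − 259/1.068 = 16.4906 °P
AE = 259 − 259/1.017 = 4.3294 °P
RE = 0.1808·16.4906 + 0.8192·4.3294 = 6.5282 °P
Cal = (6.9·5.1997 + 4·(6.5282−0.1))·1.017·3.55

222.3626 kcal


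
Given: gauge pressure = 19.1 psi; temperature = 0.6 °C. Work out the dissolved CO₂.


vols = (P + 14.695)·(0.01821 + 0.09011·e^(−0.04·T))
vols = (19.1 + 14.695)·(0.01821 + 0.09011·e^(−0.04·0.6))

3.5885 volumes


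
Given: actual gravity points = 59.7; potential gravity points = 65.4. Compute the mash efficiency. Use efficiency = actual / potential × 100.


efficiency = 59.7 / 65.4 × 100

91.2844 %


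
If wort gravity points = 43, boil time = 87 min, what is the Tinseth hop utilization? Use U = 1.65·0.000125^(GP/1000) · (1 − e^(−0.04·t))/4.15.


bigness = 1.65·0.000125^(43/1000) = 1.1211
boil_factor = (1 − e^(−0.04·87))/4.15 = 0.2335
U = 1.1211 · 0.2335

0.2618


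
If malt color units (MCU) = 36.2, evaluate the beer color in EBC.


SRM = 1.4922·MCU^0.6859;  EBC = SRM·1.97
SRM = 1.4922·36.2^0.6859 = 17.4963
EBC = 17.4963·1.97

34.4676 EBC


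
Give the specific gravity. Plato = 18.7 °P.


SG = 259/(259 − P)
SG = 259/(259 − 18.7)

1.0778


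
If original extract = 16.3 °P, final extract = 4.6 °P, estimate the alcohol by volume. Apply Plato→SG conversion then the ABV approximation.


SG = 259/(259 − P);  ABV = (OG − FG)·131.25
OG = 259/(259 − 16.3) = 1.0672
FG = 259/(259 − 4.6) = 1.0181
ABV = (1.0672 − 1.0181)·131.25

6.4417 % ABV


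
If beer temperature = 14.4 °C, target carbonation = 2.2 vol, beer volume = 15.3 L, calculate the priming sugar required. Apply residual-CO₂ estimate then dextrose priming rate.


residual = 14.695·(0.01821 + 0.09011·e^(−0.04·T));  sugar = (target − residual)·4.0·V
residual = 14.695·(0.01821 + 0.09011·e^(−0.04·14.4)) = 1.0120
sugar = (2.2 − 1.0120)·4.0·15.3

72.7077 g


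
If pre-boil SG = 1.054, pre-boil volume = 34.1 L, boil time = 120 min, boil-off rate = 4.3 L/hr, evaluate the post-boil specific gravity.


V_post = V_pre − rate·(t/60);  SG_post = 1 + (SG_pre−1)·V_pre/V_post
V_post = 34.1 − 4.3·(120/60) = 25.5000
SG_post = 1 + (1.054 − 1)·34.1/25.5000

1.0722


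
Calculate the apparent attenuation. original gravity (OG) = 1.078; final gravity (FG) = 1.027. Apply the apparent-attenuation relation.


AA = (OG − FG)/(OG − 1) · 100
AA = (1.078 − 1.027)/(1.078 − 1) · 100

65.3846 %


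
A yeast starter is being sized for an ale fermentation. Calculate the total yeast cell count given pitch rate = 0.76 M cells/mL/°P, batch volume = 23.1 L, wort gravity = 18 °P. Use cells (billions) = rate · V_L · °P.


cells = 0.76 · 23.1 · 18

316.0080 billion cells


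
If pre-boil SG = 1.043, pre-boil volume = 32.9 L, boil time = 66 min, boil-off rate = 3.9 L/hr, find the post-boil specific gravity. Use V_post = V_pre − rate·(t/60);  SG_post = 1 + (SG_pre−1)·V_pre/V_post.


V_post = 32.9 − 3.9·(66/60) = 28.6100
SG_post = 1 + (1.043 − 1)·32.9/28.6100

1.0494


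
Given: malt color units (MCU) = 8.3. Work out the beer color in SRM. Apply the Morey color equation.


SRM = 1.4922 · MCU^0.6859
SRM = 1.4922 · 8.3^0.6859

6.3712 SRM


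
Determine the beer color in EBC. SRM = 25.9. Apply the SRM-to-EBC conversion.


EBC = SRM · 1.97
EBC = 25.9 · 1.97

51.0230 EBC


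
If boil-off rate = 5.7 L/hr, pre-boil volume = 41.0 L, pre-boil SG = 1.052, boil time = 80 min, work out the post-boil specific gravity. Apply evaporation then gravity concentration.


V_post = V_pre − rate·(t/60);  SG_post = 1 + (SG_pre−1)·V_pre/V_post
V_post = 41.0 − 5.7·(80/60) = 33.4000
SG_post = 1 + (1.052 − 1)·41.0/33.4000

1.0638


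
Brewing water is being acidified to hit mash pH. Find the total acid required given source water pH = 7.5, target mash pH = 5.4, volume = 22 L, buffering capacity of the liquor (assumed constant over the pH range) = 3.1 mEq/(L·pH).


acid = buffering capacity · (pH_source − pH_target) · V
acid = 3.1 · (7.5 − 5.4) · 22

143.2200 mEq


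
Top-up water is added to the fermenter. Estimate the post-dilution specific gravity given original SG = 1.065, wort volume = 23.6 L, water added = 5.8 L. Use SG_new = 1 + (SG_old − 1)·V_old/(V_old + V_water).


pts = (1.065 − 1)·1000·23.6/(23.6 + 5.8) = 52.1769
SG_new = 1 + 52.1769/1000

1.0522


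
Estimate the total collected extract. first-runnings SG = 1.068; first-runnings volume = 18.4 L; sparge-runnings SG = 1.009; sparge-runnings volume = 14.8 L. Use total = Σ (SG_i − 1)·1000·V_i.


first = (1.068 − 1)·1000·18.4 = 1251.2000
sparge = (1.009 − 1)·1000·14.8 = 133.2000
total = 1251.2000 + 133.2000

1384.4000 gravity·L


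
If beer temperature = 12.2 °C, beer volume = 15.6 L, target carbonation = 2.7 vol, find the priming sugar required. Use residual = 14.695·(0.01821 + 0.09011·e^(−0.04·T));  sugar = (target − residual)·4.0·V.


residual = 14.695·(0.01821 + 0.09011·e^(−0.04·12.2)) = 1.0804
sugar = (2.7 − 1.0804)·4.0·15.6

101.0606 g


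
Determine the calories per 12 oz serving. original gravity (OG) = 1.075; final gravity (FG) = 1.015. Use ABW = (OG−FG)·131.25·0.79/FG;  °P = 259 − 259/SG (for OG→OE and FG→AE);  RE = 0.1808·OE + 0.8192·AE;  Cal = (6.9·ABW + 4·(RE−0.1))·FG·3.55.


ABW = (1.075 − 1.015)·131.25·0.79/1.015 = 6.1293
OE = 259 − 259/1.075 = 18.0698 °P
AE = 259 − 259/1.015 = 3.8276 °P
RE = 0.1808·18.0698 + 0.8192·3.8276 = 6.4026 °P
Cal = (6.9·6.1293 + 4·(6.4026−0.1))·1.015·3.55

243.2285 kcal


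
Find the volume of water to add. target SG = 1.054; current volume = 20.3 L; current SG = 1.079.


V_water = V·((SG_curr − 1)/(SG_target − 1) − 1)
V_water = 20.3·((1.079 − 1)/(1.054 − 1) − 1)

9.3981 L


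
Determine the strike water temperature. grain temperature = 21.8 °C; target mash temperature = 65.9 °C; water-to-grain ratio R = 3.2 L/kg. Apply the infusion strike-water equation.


T_strike = (0.41/R)·(T_mash − T_grain) + T_mash
T_strike = (0.41/3.2)·(65.9 − 21.8) + 65.9

71.5503 °C


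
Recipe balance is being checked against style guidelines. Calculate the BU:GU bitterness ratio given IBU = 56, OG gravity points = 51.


BU:GU = IBU / OG_points
BU:GU = 56 / 51

1.0980


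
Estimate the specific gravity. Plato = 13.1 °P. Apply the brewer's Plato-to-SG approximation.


SG = 259/(259 − P)
SG = 259/(259 − 13.1)

1.0533


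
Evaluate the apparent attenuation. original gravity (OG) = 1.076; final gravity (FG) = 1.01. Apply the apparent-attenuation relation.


AA = (OG − FG)/(OG − 1) · 100
AA = (1.076 − 1.01)/(1.076 − 1) · 100

86.8421 %


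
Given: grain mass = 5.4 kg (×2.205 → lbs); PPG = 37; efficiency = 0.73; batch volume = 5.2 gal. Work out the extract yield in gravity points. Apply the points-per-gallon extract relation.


points = lbs × PPG × eff / vol
lbs = 5.4 × 2.205 = 11.9070
points = 11.9070 × 37 × 0.73 / 5.2

61.8477 points


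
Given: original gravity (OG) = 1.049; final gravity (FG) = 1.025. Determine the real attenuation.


AA = (OG−FG)/(OG−1)·100;  RA = AA·0.8192
AA = (1.049 − 1.025)/(1.049 − 1)·100 = 48.9796
RA = 48.9796·0.8192

40.1241 %


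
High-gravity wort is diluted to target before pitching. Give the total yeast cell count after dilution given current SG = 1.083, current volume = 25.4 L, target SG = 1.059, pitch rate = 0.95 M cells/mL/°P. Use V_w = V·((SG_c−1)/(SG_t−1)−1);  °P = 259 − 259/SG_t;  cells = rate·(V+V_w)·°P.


V_w = 25.4·((1.083−1)/(1.059−1)−1) = 10.3322
V_final = 25.4 + 10.3322 = 35.7322
°P = 259 − 259/1.059 = 14.4297
cells = 0.95·35.7322·14.4297

489.8231 billion cells


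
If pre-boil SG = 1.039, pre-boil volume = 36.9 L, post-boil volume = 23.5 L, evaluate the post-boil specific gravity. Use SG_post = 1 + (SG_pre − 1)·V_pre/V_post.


pts_pre = (1.039 − 1)·1000 = 39.0000
pts_post = 39.0000·36.9/23.5 = 61.2383
SG_post = 1 + 61.2383/1000

1.0612


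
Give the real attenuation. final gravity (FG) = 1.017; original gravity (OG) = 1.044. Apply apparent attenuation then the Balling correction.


AA = (OG−FG)/(OG−1)·100;  RA = AA·0.8192
AA = (1.044 − 1.017)/(1.044 − 1)·100 = 61.3636
RA = 61.3636·0.8192

50.2691 %


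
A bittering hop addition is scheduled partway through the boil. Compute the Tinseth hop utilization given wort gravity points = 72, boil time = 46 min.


U = 1.65·0.000125^(GP/1000) · (1 − e^(−0.04·t))/4.15
bigness = 1.65·0.000125^(72/1000) = 0.8639
boil_factor = (1 − e^(−0.04·46))/4.15 = 0.2027
U = 0.8639 · 0.2027

0.1751


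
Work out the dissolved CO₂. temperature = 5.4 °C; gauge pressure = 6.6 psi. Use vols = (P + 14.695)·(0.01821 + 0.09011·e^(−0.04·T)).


vols = (6.6 + 14.695)·(0.01821 + 0.09011·e^(−0.04·5.4))

1.9339 volumes


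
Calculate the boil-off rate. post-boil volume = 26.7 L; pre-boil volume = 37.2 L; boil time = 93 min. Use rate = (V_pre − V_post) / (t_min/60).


rate = (37.2 − 26.7) / (93/60)

6.7742 L/hr


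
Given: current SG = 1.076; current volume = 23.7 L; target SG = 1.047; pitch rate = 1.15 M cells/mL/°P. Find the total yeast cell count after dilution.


V_w = V·((SG_c−1)/(SG_t−1)−1);  °P = 259 − 259/SG_t;  cells = rate·(V+V_w)·°P
V_w = 23.7·((1.076−1)/(1.047−1)−1) = 14.6234
V_final = 23.7 + 14.6234 = 38.3234
°P = 259 − 259/1.047 = 11.6266
cells = 1.15·38.3234·11.6266

512.4044 billion cells


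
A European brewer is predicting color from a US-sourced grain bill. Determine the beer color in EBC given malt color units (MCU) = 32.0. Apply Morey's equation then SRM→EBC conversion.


SRM = 1.4922·MCU^0.6859;  EBC = SRM·1.97
SRM = 1.4922·32.0^0.6859 = 16.0772
EBC = 16.0772·1.97

31.6720 EBC


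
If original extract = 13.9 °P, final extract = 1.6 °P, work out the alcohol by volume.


SG = 259/(259 − P);  ABV = (OG − FG)·131.25
OG = 259/(259 − 13.9) = 1.0567
FG = 259/(259 − 1.6) = 1.0062
ABV = (1.0567 − 1.0062)·131.25

6.6275 % ABV


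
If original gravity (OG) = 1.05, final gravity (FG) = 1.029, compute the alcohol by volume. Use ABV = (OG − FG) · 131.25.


ABV = (1.05 − 1.029) · 131.25

2.7563 % ABV


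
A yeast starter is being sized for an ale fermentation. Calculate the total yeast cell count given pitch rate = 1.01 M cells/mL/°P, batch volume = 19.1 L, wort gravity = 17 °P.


cells (billions) = rate · V_L · °P
cells = 1.01 · 19.1 · 17

327.9470 billion cells


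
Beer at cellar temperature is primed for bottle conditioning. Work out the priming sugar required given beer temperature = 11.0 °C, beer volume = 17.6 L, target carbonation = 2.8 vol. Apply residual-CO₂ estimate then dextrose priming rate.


residual = 14.695·(0.01821 + 0.09011·e^(−0.04·T));  sugar = (target − residual)·4.0·V
residual = 14.695·(0.01821 + 0.09011·e^(−0.04·11.0)) = 1.1204
sugar = (2.8 − 1.1204)·4.0·17.6

118.2433 g


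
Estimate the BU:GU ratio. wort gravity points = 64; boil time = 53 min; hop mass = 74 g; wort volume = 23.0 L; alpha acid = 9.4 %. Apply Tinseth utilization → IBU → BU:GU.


U = 1.65·0.000125^(GP/1000)·(1−e^(−0.04t))/4.15;  IBU = (α/100)·m·U·1000/V;  BU:GU = IBU/GP
U = 1.65·0.000125^(64/1000)·(1−e^(−0.04·53))/4.15 = 0.1968
IBU = (9.4/100)·74·0.1968·1000/23.0 = 59.5301
BU:GU = 59.5301/64

0.9302


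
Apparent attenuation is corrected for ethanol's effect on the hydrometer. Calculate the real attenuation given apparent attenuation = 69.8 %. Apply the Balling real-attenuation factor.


RA = AA · 0.8192
RA = 69.8 · 0.8192

57.1802 %


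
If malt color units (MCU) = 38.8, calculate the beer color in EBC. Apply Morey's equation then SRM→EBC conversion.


SRM = 1.4922·MCU^0.6859;  EBC = SRM·1.97
SRM = 1.4922·38.8^0.6859 = 18.3488
EBC = 18.3488·1.97

36.1471 EBC


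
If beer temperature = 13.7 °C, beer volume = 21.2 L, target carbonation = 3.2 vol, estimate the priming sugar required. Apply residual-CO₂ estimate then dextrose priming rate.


residual = 14.695·(0.01821 + 0.09011·e^(−0.04·T));  sugar = (target − residual)·4.0·V
residual = 14.695·(0.01821 + 0.09011·e^(−0.04·13.7)) = 1.0331
sugar = (3.2 − 1.0331)·4.0·21.2

183.7529 g


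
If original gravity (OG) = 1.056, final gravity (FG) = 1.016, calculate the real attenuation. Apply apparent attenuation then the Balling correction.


AA = (OG−FG)/(OG−1)·100;  RA = AA·0.8192
AA = (1.056 − 1.016)/(1.056 − 1)·100 = 71.4286
RA = 71.4286·0.8192

58.5143 %


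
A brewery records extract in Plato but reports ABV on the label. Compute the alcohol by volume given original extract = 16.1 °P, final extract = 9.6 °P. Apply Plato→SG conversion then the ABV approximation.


SG = 259/(259 − P);  ABV = (OG − FG)·131.25
OG = 259/(259 − 16.1) = 1.0663
FG = 259/(259 − 9.6) = 1.0385
ABV = (1.0663 − 1.0385)·131.25

3.6474 % ABV


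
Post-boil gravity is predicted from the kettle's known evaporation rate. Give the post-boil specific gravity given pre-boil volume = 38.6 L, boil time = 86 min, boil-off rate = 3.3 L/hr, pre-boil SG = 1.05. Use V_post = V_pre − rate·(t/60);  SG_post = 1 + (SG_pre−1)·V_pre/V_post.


V_post = 38.6 − 3.3·(86/60) = 33.8700
SG_post = 1 + (1.05 − 1)·38.6/33.8700

1.0570


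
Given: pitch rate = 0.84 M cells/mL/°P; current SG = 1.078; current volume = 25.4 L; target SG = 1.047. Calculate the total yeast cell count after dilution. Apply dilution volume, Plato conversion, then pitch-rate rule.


V_w = V·((SG_c−1)/(SG_t−1)−1);  °P = 259 − 259/SG_t;  cells = rate·(V+V_w)·°P
V_w = 25.4·((1.078−1)/(1.047−1)−1) = 16.7532
V_final = 25.4 + 16.7532 = 42.1532
°P = 259 − 259/1.047 = 11.6266
cells = 0.84·42.1532·11.6266

411.6809 billion cells


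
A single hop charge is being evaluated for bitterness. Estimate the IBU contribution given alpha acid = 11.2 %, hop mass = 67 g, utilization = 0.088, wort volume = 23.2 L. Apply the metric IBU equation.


IBU = (α/100)·mass·U·1000 / V
IBU = (11.2/100)·67·0.088·1000 / 23.2

28.4634 IBU


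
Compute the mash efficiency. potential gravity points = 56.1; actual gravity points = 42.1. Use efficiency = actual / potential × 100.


efficiency = 42.1 / 56.1 × 100

75.0446 %


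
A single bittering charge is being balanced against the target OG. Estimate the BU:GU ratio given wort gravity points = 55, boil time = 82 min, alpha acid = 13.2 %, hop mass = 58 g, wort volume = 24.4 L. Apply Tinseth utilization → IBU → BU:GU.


U = 1.65·0.000125^(GP/1000)·(1−e^(−0.04t))/4.15;  IBU = (α/100)·m·U·1000/V;  BU:GU = IBU/GP
U = 1.65·0.000125^(55/1000)·(1−e^(−0.04·82))/4.15 = 0.2334
IBU = (13.2/100)·58·0.2334·1000/24.4 = 73.2354
BU:GU = 73.2354/55

1.3316


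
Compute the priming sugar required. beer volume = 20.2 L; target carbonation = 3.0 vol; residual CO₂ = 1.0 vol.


sugar = (target − residual)·4.0·V
sugar = (3.0 − 1.0)·4.0·20.2

161.6000 g


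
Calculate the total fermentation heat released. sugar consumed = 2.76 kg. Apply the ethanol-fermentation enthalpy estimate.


Q = m_sugar · 590 kJ/kg
Q = 2.76 · 590

1628.4000 kJ


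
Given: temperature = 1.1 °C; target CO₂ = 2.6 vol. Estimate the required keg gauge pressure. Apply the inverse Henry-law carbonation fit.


psi = vols/(0.01821 + 0.09011·e^(−0.04·T)) − 14.695
psi = 2.6/(0.01821 + 0.09011·e^(−0.04·1.1)) − 14.695

10.1994 psi


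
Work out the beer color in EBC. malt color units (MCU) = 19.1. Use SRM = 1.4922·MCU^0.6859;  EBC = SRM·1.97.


SRM = 1.4922·19.1^0.6859 = 11.2846
EBC = 11.2846·1.97

22.2307 EBC


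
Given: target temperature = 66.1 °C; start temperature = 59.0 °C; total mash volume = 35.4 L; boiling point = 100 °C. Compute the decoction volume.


V_dec = V_total·(T_target − T_start)/(T_boil − T_start)
V_dec = 35.4·(66.1 − 59.0)/(100 − 59.0)

6.1302 L


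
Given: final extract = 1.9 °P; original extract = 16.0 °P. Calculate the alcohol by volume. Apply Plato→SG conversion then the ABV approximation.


SG = 259/(259 − P);  ABV = (OG − FG)·131.25
OG = 259/(259 − 16.0) = 1.0658
FG = 259/(259 − 1.9) = 1.0074
ABV = (1.0658 − 1.0074)·131.25

7.6720 % ABV


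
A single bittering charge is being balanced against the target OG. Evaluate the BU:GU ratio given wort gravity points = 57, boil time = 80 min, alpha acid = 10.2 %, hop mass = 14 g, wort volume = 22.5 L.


U = 1.65·0.000125^(GP/1000)·(1−e^(−0.04t))/4.15;  IBU = (α/100)·m·U·1000/V;  BU:GU = IBU/GP
U = 1.65·0.000125^(57/1000)·(1−e^(−0.04·80))/4.15 = 0.2285
IBU = (10.2/100)·14·0.2285·1000/22.5 = 14.5021
BU:GU = 14.5021/57

0.2544


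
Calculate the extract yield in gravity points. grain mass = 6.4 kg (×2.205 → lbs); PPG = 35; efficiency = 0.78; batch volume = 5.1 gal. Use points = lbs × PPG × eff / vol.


lbs = 6.4 × 2.205 = 14.1120
points = 14.1120 × 35 × 0.78 / 5.1

75.5407 points


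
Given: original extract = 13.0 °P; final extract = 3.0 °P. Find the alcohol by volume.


SG = 259/(259 − P);  ABV = (OG − FG)·131.25
OG = 259/(259 − 13.0) = 1.0528
FG = 259/(259 − 3.0) = 1.0117
ABV = (1.0528 − 1.0117)·131.25

5.3979 % ABV


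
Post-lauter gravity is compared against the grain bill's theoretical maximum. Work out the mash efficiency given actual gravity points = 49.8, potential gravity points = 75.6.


efficiency = actual / potential × 100
efficiency = 49.8 / 75.6 × 100

65.8730 %


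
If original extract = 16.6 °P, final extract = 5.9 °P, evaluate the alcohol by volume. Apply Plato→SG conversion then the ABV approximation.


SG = 259/(259 − P);  ABV = (OG − FG)·131.25
OG = 259/(259 − 16.6) = 1.0685
FG = 259/(259 − 5.9) = 1.0233
ABV = (1.0685 − 1.0233)·131.25

5.9287 % ABV


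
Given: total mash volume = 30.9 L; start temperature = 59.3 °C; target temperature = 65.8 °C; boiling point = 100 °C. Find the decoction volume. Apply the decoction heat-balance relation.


V_dec = V_total·(T_target − T_start)/(T_boil − T_start)
V_dec = 30.9·(65.8 − 59.3)/(100 − 59.3)

4.9349 L


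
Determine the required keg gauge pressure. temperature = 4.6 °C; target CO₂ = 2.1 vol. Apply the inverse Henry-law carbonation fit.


psi = vols/(0.01821 + 0.09011·e^(−0.04·T)) − 14.695
psi = 2.1/(0.01821 + 0.09011·e^(−0.04·4.6)) − 14.695

7.8431 psi


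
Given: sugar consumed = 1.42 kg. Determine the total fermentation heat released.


Q = m_sugar · 590 kJ/kg
Q = 1.42 · 590

837.8000 kJ


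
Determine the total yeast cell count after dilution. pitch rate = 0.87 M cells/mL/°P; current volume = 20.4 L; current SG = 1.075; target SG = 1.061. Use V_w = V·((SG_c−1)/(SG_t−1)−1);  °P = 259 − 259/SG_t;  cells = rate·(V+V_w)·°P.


V_w = 20.4·((1.075−1)/(1.061−1)−1) = 4.6820
V_final = 20.4 + 4.6820 = 25.0820
°P = 259 − 259/1.061 = 14.8907
cells = 0.87·25.0820·14.8907

324.9339 billion cells


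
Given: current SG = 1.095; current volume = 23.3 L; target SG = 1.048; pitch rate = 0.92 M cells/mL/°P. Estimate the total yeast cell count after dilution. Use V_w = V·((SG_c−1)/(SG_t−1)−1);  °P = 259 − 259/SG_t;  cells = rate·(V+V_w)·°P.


V_w = 23.3·((1.095−1)/(1.048−1)−1) = 22.8146
V_final = 23.3 + 22.8146 = 46.1146
°P = 259 − 259/1.048 = 11.8626
cells = 0.92·46.1146·11.8626

503.2756 billion cells


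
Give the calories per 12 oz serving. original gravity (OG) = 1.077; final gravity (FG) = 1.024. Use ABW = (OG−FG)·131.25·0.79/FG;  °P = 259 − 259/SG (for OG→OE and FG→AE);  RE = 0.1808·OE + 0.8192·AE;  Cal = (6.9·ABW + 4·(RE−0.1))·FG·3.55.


ABW = (1.077 − 1.024)·131.25·0.79/1.024 = 5.3666
OE = 259 − 259/1.077 = 18.5172 °P
AE = 259 − 259/1.024 = 6.0703 °P
RE = 0.1808·18.5172 + 0.8192·6.0703 = 8.3207 °P
Cal = (6.9·5.3666 + 4·(8.3207−0.1))·1.024·3.55

254.1464 kcal


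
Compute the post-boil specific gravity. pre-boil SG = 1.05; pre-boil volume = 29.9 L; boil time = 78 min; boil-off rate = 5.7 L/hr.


V_post = V_pre − rate·(t/60);  SG_post = 1 + (SG_pre−1)·V_pre/V_post
V_post = 29.9 − 5.7·(78/60) = 22.4900
SG_post = 1 + (1.05 − 1)·29.9/22.4900

1.0665


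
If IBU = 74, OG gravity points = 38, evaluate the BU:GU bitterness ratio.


BU:GU = IBU / OG_points
BU:GU = 74 / 38

1.9474


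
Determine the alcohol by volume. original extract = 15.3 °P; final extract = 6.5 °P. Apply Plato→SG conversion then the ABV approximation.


SG = 259/(259 − P);  ABV = (OG − FG)·131.25
OG = 259/(259 − 15.3) = 1.0628
FG = 259/(259 − 6.5) = 1.0257
ABV = (1.0628 − 1.0257)·131.25

4.8614 % ABV


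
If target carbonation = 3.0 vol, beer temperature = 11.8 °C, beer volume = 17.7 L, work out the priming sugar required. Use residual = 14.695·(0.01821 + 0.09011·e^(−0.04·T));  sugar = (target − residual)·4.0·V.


residual = 14.695·(0.01821 + 0.09011·e^(−0.04·11.8)) = 1.0935
sugar = (3.0 − 1.0935)·4.0·17.7

134.9767 g


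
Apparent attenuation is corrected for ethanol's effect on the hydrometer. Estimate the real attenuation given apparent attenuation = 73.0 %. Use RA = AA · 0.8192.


RA = 73.0 · 0.8192

59.8016 %


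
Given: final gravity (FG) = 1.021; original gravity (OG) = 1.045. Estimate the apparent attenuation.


AA = (OG − FG)/(OG − 1) · 100
AA = (1.045 − 1.021)/(1.045 − 1) · 100

53.3333 %


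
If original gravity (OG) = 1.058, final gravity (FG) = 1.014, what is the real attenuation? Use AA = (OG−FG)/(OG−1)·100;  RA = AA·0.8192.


AA = (1.058 − 1.014)/(1.058 − 1)·100 = 75.8621
RA = 75.8621·0.8192

62.1462 %


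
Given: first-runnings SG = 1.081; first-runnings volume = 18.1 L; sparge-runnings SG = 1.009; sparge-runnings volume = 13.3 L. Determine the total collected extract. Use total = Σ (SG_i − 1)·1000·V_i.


first = (1.081 − 1)·1000·18.1 = 1466.1000
sparge = (1.009 − 1)·1000·13.3 = 119.7000
total = 1466.1000 + 119.7000

1585.8000 gravity·L


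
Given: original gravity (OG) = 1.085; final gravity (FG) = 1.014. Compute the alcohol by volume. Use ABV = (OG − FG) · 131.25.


ABV = (1.085 − 1.014) · 131.25

9.3187 % ABV


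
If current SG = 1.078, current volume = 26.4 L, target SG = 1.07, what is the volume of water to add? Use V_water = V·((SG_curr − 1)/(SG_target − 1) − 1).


V_water = 26.4·((1.078 − 1)/(1.07 − 1) − 1)

3.0171 L


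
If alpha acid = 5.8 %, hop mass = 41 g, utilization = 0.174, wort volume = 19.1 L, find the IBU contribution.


IBU = (α/100)·mass·U·1000 / V
IBU = (5.8/100)·41·0.174·1000 / 19.1

21.6635 IBU


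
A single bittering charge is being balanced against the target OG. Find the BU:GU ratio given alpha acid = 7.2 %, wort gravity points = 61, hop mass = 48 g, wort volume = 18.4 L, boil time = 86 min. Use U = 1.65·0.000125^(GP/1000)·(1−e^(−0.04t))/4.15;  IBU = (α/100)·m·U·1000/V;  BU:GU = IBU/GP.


U = 1.65·0.000125^(61/1000)·(1−e^(−0.04·86))/4.15 = 0.2224
IBU = (7.2/100)·48·0.2224·1000/18.4 = 41.7782
BU:GU = 41.7782/61

0.6849


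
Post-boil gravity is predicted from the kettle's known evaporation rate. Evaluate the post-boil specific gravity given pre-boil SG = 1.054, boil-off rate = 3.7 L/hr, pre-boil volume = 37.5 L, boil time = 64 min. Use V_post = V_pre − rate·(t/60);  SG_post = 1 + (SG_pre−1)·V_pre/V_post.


V_post = 37.5 − 3.7·(64/60) = 33.5533
SG_post = 1 + (1.054 − 1)·37.5/33.5533

1.0604


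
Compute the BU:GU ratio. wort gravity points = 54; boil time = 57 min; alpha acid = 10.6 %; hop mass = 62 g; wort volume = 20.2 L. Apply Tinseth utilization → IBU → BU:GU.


U = 1.65·0.000125^(GP/1000)·(1−e^(−0.04t))/4.15;  IBU = (α/100)·m·U·1000/V;  BU:GU = IBU/GP
U = 1.65·0.000125^(54/1000)·(1−e^(−0.04·57))/4.15 = 0.2197
IBU = (10.6/100)·62·0.2197·1000/20.2 = 71.4750
BU:GU = 71.4750/54

1.3236


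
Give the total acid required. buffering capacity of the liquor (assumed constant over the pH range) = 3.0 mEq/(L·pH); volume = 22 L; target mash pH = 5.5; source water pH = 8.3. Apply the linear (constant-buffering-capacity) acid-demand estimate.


acid = buffering capacity · (pH_source − pH_target) · V
acid = 3.0 · (8.3 − 5.5) · 22

184.8000 mEq


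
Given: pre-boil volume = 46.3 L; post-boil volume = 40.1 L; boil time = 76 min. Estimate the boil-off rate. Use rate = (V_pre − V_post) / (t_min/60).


rate = (46.3 − 40.1) / (76/60)

4.8947 L/hr


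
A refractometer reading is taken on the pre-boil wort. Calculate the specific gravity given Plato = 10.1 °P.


SG = 259/(259 − P)
SG = 259/(259 − 10.1)

1.0406


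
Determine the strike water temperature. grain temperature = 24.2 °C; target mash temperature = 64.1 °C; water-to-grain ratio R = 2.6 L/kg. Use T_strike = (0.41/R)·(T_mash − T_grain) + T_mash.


T_strike = (0.41/2.6)·(64.1 − 24.2) + 64.1

70.3919 °C


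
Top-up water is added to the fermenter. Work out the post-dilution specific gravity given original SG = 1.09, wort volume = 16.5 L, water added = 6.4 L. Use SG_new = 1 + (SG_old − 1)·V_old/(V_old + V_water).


pts = (1.09 − 1)·1000·16.5/(16.5 + 6.4) = 64.8472
SG_new = 1 + 64.8472/1000

1.0648


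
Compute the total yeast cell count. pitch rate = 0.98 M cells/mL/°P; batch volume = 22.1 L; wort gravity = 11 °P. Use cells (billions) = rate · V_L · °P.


cells = 0.98 · 22.1 · 11

238.2380 billion cells


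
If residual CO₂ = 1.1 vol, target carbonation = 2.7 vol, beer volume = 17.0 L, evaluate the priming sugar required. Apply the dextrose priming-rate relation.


sugar = (target − residual)·4.0·V
sugar = (2.7 − 1.1)·4.0·17.0

108.8000 g


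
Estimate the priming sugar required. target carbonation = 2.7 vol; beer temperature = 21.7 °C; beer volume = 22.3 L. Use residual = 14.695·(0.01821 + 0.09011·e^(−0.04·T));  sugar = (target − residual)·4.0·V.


residual = 14.695·(0.01821 + 0.09011·e^(−0.04·21.7)) = 0.8235
sugar = (2.7 − 0.8235)·4.0·22.3

167.3866 g


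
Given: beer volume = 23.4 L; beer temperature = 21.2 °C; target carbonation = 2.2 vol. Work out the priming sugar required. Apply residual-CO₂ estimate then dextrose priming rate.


residual = 14.695·(0.01821 + 0.09011·e^(−0.04·T));  sugar = (target − residual)·4.0·V
residual = 14.695·(0.01821 + 0.09011·e^(−0.04·21.2)) = 0.8347
sugar = (2.2 − 0.8347)·4.0·23.4

127.7923 g
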